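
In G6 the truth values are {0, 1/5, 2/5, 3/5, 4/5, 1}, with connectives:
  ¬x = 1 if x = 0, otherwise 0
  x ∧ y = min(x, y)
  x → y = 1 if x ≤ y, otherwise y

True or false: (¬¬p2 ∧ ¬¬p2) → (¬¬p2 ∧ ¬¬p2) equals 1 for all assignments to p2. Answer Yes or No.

p2 = 0 ↦ 1
p2 = 1/5 ↦ 1
p2 = 2/5 ↦ 1
p2 = 3/5 ↦ 1
p2 = 4/5 ↦ 1
p2 = 1 ↦ 1
Every assignment gives a value ≥ 1.

Yes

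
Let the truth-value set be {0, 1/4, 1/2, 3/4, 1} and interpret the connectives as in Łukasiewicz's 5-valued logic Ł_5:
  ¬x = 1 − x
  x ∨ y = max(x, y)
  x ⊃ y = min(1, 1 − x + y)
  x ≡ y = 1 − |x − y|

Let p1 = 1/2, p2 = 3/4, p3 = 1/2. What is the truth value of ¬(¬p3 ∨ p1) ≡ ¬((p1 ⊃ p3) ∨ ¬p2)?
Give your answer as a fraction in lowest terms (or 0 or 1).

¬p3 = ¬1/2 = 1/2
¬p3 ∨ p1 = 1/2 ∨ 1/2 = 1/2
¬(¬p3 ∨ p1) = ¬1/2 = 1/2
p1 ⊃ p3 = 1/2 ⊃ 1/2 = 1
¬p2 = ¬3/4 = 1/4
(p1 ⊃ p3) ∨ ¬p2 = 1 ∨ 1/4 = 1
¬((p1 ⊃ p3) ∨ ¬p2) = ¬1 = 0
¬(¬p3 ∨ p1) ≡ ¬((p1 ⊃ p3) ∨ ¬p2) = 1/2 ≡ 0 = 1/2

1/2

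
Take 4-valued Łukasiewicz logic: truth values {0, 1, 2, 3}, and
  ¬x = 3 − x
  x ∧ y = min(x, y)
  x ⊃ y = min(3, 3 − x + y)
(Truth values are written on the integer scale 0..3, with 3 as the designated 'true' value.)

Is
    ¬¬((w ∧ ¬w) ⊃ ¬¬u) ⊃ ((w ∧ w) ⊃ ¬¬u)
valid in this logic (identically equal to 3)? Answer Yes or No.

Counterexample: take u = 0, w = 2.
¬w = ¬2 = 1
w ∧ ¬w = 2 ∧ 1 = 1
¬u = ¬0 = 3
¬¬u = ¬3 = 0
(w ∧ ¬w) ⊃ ¬¬u = 1 ⊃ 0 = 2
¬((w ∧ ¬w) ⊃ ¬¬u) = ¬2 = 1
¬¬((w ∧ ¬w) ⊃ ¬¬u) = ¬1 = 2
w ∧ w = 2 ∧ 2 = 2
¬u = ¬0 = 3
¬¬u = ¬3 = 0
(w ∧ w) ⊃ ¬¬u = 2 ⊃ 0 = 1
¬¬((w ∧ ¬w) ⊃ ¬¬u) ⊃ ((w ∧ w) ⊃ ¬¬u) = 2 ⊃ 1 = 2
This gives 2 ≠ 3.

No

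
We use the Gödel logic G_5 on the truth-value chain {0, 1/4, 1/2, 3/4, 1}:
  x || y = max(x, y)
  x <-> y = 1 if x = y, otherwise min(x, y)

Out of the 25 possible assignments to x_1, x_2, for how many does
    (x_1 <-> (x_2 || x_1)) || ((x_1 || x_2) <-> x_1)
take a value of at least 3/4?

16

value 1: 15 assignments (counts)
value 3/4: 1 assignment (counts)
value 1/2: 2 assignments
value 1/4: 3 assignments
value 0: 4 assignments
So 16 of the 25 assignments meet the threshold.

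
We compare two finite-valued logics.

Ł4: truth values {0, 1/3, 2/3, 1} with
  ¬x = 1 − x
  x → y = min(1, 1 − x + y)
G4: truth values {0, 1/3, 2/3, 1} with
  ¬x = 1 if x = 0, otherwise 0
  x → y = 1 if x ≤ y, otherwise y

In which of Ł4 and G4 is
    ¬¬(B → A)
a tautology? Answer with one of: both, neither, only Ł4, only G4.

neither

In Ł4: at A = 0, B = 1/3 the value is 2/3 — not a tautology.
In G4: at A = 0, B = 1/3 the value is 0 — not a tautology.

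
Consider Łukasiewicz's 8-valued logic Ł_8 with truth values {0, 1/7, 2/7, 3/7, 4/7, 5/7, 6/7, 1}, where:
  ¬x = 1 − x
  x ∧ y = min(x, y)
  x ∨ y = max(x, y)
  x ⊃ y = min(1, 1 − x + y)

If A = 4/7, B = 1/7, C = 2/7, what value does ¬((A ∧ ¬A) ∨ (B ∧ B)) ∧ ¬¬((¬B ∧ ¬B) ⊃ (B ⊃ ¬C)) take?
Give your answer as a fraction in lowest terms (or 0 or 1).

4/7

¬A = ¬4/7 = 3/7
A ∧ ¬A = 4/7 ∧ 3/7 = 3/7
B ∧ B = 1/7 ∧ 1/7 = 1/7
(A ∧ ¬A) ∨ (B ∧ B) = 3/7 ∨ 1/7 = 3/7
¬((A ∧ ¬A) ∨ (B ∧ B)) = ¬3/7 = 4/7
¬B = ¬1/7 = 6/7
¬B = ¬1/7 = 6/7
¬B ∧ ¬B = 6/7 ∧ 6/7 = 6/7
¬C = ¬2/7 = 5/7
B ⊃ ¬C = 1/7 ⊃ 5/7 = 1
(¬B ∧ ¬B) ⊃ (B ⊃ ¬C) = 6/7 ⊃ 1 = 1
¬((¬B ∧ ¬B) ⊃ (B ⊃ ¬C)) = ¬1 = 0
¬¬((¬B ∧ ¬B) ⊃ (B ⊃ ¬C)) = ¬0 = 1
¬((A ∧ ¬A) ∨ (B ∧ B)) ∧ ¬¬((¬B ∧ ¬B) ⊃ (B ⊃ ¬C)) = 4/7 ∧ 1 = 4/7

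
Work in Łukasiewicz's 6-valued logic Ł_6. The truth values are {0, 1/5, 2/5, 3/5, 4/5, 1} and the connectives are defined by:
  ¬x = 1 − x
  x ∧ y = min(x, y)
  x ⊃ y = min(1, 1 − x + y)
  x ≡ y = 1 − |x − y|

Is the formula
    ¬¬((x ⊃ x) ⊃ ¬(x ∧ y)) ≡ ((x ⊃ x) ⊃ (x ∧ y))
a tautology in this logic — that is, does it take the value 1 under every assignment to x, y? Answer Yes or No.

No

Counterexample: take x = 0, y = 0.
x ⊃ x = 0 ⊃ 0 = 1
x ∧ y = 0 ∧ 0 = 0
¬(x ∧ y) = ¬0 = 1
(x ⊃ x) ⊃ ¬(x ∧ y) = 1 ⊃ 1 = 1
¬((x ⊃ x) ⊃ ¬(x ∧ y)) = ¬1 = 0
¬¬((x ⊃ x) ⊃ ¬(x ∧ y)) = ¬0 = 1
x ⊃ x = 0 ⊃ 0 = 1
x ∧ y = 0 ∧ 0 = 0
(x ⊃ x) ⊃ (x ∧ y) = 1 ⊃ 0 = 0
¬¬((x ⊃ x) ⊃ ¬(x ∧ y)) ≡ ((x ⊃ x) ⊃ (x ∧ y)) = 1 ≡ 0 = 0
This gives 0 ≠ 1.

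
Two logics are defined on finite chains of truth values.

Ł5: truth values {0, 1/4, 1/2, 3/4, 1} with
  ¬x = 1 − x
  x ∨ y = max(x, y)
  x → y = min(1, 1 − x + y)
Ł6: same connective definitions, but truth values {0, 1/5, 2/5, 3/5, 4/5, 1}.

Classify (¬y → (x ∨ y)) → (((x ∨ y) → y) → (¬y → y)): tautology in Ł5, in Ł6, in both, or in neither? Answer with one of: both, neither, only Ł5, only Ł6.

both

In Ł5: every assignment gives 1 — tautology.
In Ł6: every assignment gives 1 — tautology.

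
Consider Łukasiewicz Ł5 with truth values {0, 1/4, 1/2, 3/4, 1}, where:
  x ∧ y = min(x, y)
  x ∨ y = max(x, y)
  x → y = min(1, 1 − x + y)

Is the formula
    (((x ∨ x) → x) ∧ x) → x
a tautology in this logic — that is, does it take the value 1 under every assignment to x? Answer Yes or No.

Yes

x = 0 ↦ 1
x = 1/4 ↦ 1
x = 1/2 ↦ 1
x = 3/4 ↦ 1
x = 1 ↦ 1
Every assignment gives a value ≥ 1.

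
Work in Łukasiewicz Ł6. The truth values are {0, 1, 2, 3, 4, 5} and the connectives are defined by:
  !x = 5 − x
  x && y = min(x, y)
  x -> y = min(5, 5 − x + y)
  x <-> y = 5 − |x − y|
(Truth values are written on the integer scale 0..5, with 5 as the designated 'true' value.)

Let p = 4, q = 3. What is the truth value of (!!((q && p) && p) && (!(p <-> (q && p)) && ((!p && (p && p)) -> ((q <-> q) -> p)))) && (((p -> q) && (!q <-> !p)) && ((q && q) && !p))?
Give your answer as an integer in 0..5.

1

q && p = 3 && 4 = 3
(q && p) && p = 3 && 4 = 3
!((q && p) && p) = !3 = 2
!!((q && p) && p) = !2 = 3
q && p = 3 && 4 = 3
p <-> (q && p) = 4 <-> 3 = 4
!(p <-> (q && p)) = !4 = 1
!p = !4 = 1
p && p = 4 && 4 = 4
!p && (p && p) = 1 && 4 = 1
q <-> q = 3 <-> 3 = 5
(q <-> q) -> p = 5 -> 4 = 4
(!p && (p && p)) -> ((q <-> q) -> p) = 1 -> 4 = 5
!(p <-> (q && p)) && ((!p && (p && p)) -> ((q <-> q) -> p)) = 1 && 5 = 1
!!((q && p) && p) && (!(p <-> (q && p)) && ((!p && (p && p)) -> ((q <-> q) -> p))) = 3 && 1 = 1
p -> q = 4 -> 3 = 4
!q = !3 = 2
!p = !4 = 1
!q <-> !p = 2 <-> 1 = 4
(p -> q) && (!q <-> !p) = 4 && 4 = 4
q && q = 3 && 3 = 3
!p = !4 = 1
(q && q) && !p = 3 && 1 = 1
((p -> q) && (!q <-> !p)) && ((q && q) && !p) = 4 && 1 = 1
(!!((q && p) && p) && (!(p <-> (q && p)) && ((!p && (p && p)) -> ((q <-> q) -> p)))) && (((p -> q) && (!q <-> !p)) && ((q && q) && !p)) = 1 && 1 = 1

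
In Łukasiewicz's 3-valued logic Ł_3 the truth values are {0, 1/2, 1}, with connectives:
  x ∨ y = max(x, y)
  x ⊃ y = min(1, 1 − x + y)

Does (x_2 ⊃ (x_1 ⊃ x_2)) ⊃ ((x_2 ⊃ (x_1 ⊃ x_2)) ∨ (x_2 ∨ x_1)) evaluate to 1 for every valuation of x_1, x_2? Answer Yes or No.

x_1 = 0, x_2 = 0 ↦ 1
x_1 = 0, x_2 = 1/2 ↦ 1
x_1 = 0, x_2 = 1 ↦ 1
x_1 = 1/2, x_2 = 0 ↦ 1
x_1 = 1/2, x_2 = 1/2 ↦ 1
x_1 = 1/2, x_2 = 1 ↦ 1
x_1 = 1, x_2 = 0 ↦ 1
x_1 = 1, x_2 = 1/2 ↦ 1
x_1 = 1, x_2 = 1 ↦ 1
Every assignment gives a value ≥ 1.

Yes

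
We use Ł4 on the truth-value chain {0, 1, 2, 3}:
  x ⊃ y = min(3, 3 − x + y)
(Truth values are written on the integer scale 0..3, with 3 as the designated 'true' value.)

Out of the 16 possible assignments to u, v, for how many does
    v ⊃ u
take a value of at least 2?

13

u = 0, v = 0 ↦ 3  ≥
u = 0, v = 1 ↦ 2  ≥
u = 0, v = 2 ↦ 1  <
u = 0, v = 3 ↦ 0  <
u = 1, v = 0 ↦ 3  ≥
u = 1, v = 1 ↦ 3  ≥
u = 1, v = 2 ↦ 2  ≥
u = 1, v = 3 ↦ 1  <
u = 2, v = 0 ↦ 3  ≥
u = 2, v = 1 ↦ 3  ≥
u = 2, v = 2 ↦ 3  ≥
u = 2, v = 3 ↦ 2  ≥
u = 3, v = 0 ↦ 3  ≥
u = 3, v = 1 ↦ 3  ≥
u = 3, v = 2 ↦ 3  ≥
u = 3, v = 3 ↦ 3  ≥
So 13 of the 16 assignments meet the threshold.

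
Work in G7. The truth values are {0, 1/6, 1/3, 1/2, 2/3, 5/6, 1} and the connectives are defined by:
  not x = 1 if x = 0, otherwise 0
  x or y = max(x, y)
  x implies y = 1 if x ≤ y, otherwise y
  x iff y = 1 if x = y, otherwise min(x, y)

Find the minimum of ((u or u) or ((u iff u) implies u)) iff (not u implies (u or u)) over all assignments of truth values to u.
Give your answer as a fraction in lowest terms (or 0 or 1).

Take u = 1/6:
u or u = 1/6 or 1/6 = 1/6
u iff u = 1/6 iff 1/6 = 1
(u iff u) implies u = 1 implies 1/6 = 1/6
(u or u) or ((u iff u) implies u) = 1/6 or 1/6 = 1/6
not u = not 1/6 = 0
u or u = 1/6 or 1/6 = 1/6
not u implies (u or u) = 0 implies 1/6 = 1
((u or u) or ((u iff u) implies u)) iff (not u implies (u or u)) = 1/6 iff 1 = 1/6
No assignment yields a value below 1/6, so this is the minimum.

1/6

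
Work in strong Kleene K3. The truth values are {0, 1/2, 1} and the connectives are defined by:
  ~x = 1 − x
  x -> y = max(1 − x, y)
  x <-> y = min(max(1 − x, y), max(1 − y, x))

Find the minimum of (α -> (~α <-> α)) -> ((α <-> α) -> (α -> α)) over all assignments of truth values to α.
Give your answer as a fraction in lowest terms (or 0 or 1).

1/2

Take α = 1/2:
~α = ~1/2 = 1/2
~α <-> α = 1/2 <-> 1/2 = 1/2
α -> (~α <-> α) = 1/2 -> 1/2 = 1/2
α <-> α = 1/2 <-> 1/2 = 1/2
α -> α = 1/2 -> 1/2 = 1/2
(α <-> α) -> (α -> α) = 1/2 -> 1/2 = 1/2
(α -> (~α <-> α)) -> ((α <-> α) -> (α -> α)) = 1/2 -> 1/2 = 1/2
No assignment yields a value below 1/2, so this is the minimum.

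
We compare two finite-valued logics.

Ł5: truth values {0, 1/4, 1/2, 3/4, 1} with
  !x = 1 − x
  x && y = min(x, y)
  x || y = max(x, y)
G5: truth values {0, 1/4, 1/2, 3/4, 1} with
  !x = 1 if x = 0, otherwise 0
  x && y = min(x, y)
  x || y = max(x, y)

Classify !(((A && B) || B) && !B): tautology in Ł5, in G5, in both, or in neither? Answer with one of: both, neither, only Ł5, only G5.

only G5

In Ł5: at A = 0, B = 1/4 the value is 3/4 — not a tautology.
In G5: every assignment gives 1 — tautology.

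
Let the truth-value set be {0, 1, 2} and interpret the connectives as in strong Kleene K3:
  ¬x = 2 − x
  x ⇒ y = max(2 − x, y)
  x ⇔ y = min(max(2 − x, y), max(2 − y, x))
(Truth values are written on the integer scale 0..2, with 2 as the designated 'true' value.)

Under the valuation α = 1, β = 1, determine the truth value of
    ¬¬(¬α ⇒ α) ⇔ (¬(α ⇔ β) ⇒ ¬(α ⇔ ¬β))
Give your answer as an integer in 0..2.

¬α = ¬1 = 1
¬α ⇒ α = 1 ⇒ 1 = 1
¬(¬α ⇒ α) = ¬1 = 1
¬¬(¬α ⇒ α) = ¬1 = 1
α ⇔ β = 1 ⇔ 1 = 1
¬(α ⇔ β) = ¬1 = 1
¬β = ¬1 = 1
α ⇔ ¬β = 1 ⇔ 1 = 1
¬(α ⇔ ¬β) = ¬1 = 1
¬(α ⇔ β) ⇒ ¬(α ⇔ ¬β) = 1 ⇒ 1 = 1
¬¬(¬α ⇒ α) ⇔ (¬(α ⇔ β) ⇒ ¬(α ⇔ ¬β)) = 1 ⇔ 1 = 1

1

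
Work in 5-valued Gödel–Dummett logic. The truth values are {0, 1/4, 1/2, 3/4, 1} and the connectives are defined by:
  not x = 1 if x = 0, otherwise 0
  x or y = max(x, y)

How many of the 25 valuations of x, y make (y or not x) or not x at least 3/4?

value 1: 9 assignments (counts)
value 3/4: 4 assignments (counts)
value 1/2: 4 assignments
value 1/4: 4 assignments
value 0: 4 assignments
So 13 of the 25 assignments meet the threshold.

13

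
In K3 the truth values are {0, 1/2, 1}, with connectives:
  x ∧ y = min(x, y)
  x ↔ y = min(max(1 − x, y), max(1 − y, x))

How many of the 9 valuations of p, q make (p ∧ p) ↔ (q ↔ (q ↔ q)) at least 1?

p = 0, q = 0 ↦ 1  ≥
p = 0, q = 1/2 ↦ 1/2  <
p = 0, q = 1 ↦ 0  <
p = 1/2, q = 0 ↦ 1/2  <
p = 1/2, q = 1/2 ↦ 1/2  <
p = 1/2, q = 1 ↦ 1/2  <
p = 1, q = 0 ↦ 0  <
p = 1, q = 1/2 ↦ 1/2  <
p = 1, q = 1 ↦ 1  ≥
So 2 of the 9 assignments meet the threshold.

2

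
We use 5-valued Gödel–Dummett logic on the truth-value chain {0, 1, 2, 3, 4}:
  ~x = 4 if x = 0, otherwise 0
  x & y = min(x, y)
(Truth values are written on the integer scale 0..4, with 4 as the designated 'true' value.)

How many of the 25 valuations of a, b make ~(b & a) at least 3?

value 4: 9 assignments (counts)
value 0: 16 assignments
So 9 of the 25 assignments meet the threshold.

9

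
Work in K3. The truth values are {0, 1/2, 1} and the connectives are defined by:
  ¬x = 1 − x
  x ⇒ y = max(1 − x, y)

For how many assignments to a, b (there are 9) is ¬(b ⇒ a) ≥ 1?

1

a = 0, b = 0 ↦ 0  <
a = 0, b = 1/2 ↦ 1/2  <
a = 0, b = 1 ↦ 1  ≥
a = 1/2, b = 0 ↦ 0  <
a = 1/2, b = 1/2 ↦ 1/2  <
a = 1/2, b = 1 ↦ 1/2  <
a = 1, b = 0 ↦ 0  <
a = 1, b = 1/2 ↦ 0  <
a = 1, b = 1 ↦ 0  <
So 1 of the 9 assignments meets the threshold.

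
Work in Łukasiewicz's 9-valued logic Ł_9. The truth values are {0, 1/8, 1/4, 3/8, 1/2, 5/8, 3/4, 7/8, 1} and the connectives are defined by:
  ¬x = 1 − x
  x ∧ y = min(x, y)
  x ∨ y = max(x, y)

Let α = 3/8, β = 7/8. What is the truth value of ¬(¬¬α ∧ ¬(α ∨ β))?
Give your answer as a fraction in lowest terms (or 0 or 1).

7/8

¬α = ¬3/8 = 5/8
¬¬α = ¬5/8 = 3/8
α ∨ β = 3/8 ∨ 7/8 = 7/8
¬(α ∨ β) = ¬7/8 = 1/8
¬¬α ∧ ¬(α ∨ β) = 3/8 ∧ 1/8 = 1/8
¬(¬¬α ∧ ¬(α ∨ β)) = ¬1/8 = 7/8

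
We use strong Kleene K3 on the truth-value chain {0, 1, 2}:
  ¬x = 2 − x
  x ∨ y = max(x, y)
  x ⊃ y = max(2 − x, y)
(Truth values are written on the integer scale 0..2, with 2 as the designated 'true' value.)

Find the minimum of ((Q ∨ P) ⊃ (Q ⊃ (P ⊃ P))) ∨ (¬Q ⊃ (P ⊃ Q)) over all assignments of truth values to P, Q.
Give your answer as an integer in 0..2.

1

Take P = 1, Q = 1:
Q ∨ P = 1 ∨ 1 = 1
P ⊃ P = 1 ⊃ 1 = 1
Q ⊃ (P ⊃ P) = 1 ⊃ 1 = 1
(Q ∨ P) ⊃ (Q ⊃ (P ⊃ P)) = 1 ⊃ 1 = 1
¬Q = ¬1 = 1
P ⊃ Q = 1 ⊃ 1 = 1
¬Q ⊃ (P ⊃ Q) = 1 ⊃ 1 = 1
((Q ∨ P) ⊃ (Q ⊃ (P ⊃ P))) ∨ (¬Q ⊃ (P ⊃ Q)) = 1 ∨ 1 = 1
No assignment yields a value below 1, so this is the minimum.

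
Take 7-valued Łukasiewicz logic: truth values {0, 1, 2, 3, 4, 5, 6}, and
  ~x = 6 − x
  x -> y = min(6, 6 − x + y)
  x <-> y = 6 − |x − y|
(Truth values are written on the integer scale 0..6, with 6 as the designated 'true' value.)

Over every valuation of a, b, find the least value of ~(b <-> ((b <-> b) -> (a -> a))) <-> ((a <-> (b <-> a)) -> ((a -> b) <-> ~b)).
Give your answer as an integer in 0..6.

2

Take a = 6, b = 4:
b <-> b = 4 <-> 4 = 6
a -> a = 6 -> 6 = 6
(b <-> b) -> (a -> a) = 6 -> 6 = 6
b <-> ((b <-> b) -> (a -> a)) = 4 <-> 6 = 4
~(b <-> ((b <-> b) -> (a -> a))) = ~4 = 2
b <-> a = 4 <-> 6 = 4
a <-> (b <-> a) = 6 <-> 4 = 4
a -> b = 6 -> 4 = 4
~b = ~4 = 2
(a -> b) <-> ~b = 4 <-> 2 = 4
(a <-> (b <-> a)) -> ((a -> b) <-> ~b) = 4 -> 4 = 6
~(b <-> ((b <-> b) -> (a -> a))) <-> ((a <-> (b <-> a)) -> ((a -> b) <-> ~b)) = 2 <-> 6 = 2
No assignment yields a value below 2, so this is the minimum.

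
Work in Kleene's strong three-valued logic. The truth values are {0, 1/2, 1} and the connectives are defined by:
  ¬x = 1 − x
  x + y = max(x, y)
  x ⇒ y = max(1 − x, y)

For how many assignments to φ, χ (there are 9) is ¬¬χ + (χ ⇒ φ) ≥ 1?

φ = 0, χ = 0 ↦ 1  ≥
φ = 0, χ = 1/2 ↦ 1/2  <
φ = 0, χ = 1 ↦ 1  ≥
φ = 1/2, χ = 0 ↦ 1  ≥
φ = 1/2, χ = 1/2 ↦ 1/2  <
φ = 1/2, χ = 1 ↦ 1  ≥
φ = 1, χ = 0 ↦ 1  ≥
φ = 1, χ = 1/2 ↦ 1  ≥
φ = 1, χ = 1 ↦ 1  ≥
So 7 of the 9 assignments meet the threshold.

7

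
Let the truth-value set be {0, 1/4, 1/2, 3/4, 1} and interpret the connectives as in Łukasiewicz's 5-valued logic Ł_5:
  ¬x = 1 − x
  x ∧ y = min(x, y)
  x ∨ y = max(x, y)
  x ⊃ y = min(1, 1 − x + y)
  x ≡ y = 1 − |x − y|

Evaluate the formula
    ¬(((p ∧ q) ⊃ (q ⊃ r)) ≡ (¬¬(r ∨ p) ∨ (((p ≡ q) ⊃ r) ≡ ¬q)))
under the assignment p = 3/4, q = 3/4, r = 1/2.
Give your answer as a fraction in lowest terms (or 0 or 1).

p ∧ q = 3/4 ∧ 3/4 = 3/4
q ⊃ r = 3/4 ⊃ 1/2 = 3/4
(p ∧ q) ⊃ (q ⊃ r) = 3/4 ⊃ 3/4 = 1
r ∨ p = 1/2 ∨ 3/4 = 3/4
¬(r ∨ p) = ¬3/4 = 1/4
¬¬(r ∨ p) = ¬1/4 = 3/4
p ≡ q = 3/4 ≡ 3/4 = 1
(p ≡ q) ⊃ r = 1 ⊃ 1/2 = 1/2
¬q = ¬3/4 = 1/4
((p ≡ q) ⊃ r) ≡ ¬q = 1/2 ≡ 1/4 = 3/4
¬¬(r ∨ p) ∨ (((p ≡ q) ⊃ r) ≡ ¬q) = 3/4 ∨ 3/4 = 3/4
((p ∧ q) ⊃ (q ⊃ r)) ≡ (¬¬(r ∨ p) ∨ (((p ≡ q) ⊃ r) ≡ ¬q)) = 1 ≡ 3/4 = 3/4
¬(((p ∧ q) ⊃ (q ⊃ r)) ≡ (¬¬(r ∨ p) ∨ (((p ≡ q) ⊃ r) ≡ ¬q))) = ¬3/4 = 1/4

1/4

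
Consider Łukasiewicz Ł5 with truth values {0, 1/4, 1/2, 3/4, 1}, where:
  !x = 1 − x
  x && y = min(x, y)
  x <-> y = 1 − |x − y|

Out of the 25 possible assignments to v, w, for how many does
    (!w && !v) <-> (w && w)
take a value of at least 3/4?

9

value 1: 5 assignments (counts)
value 3/4: 4 assignments (counts)
value 1/2: 8 assignments
value 1/4: 2 assignments
value 0: 6 assignments
So 9 of the 25 assignments meet the threshold.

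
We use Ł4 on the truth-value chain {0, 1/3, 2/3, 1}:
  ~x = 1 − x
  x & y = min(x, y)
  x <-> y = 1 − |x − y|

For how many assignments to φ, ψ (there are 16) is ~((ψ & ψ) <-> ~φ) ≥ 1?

φ = 0, ψ = 0 ↦ 1  ≥
φ = 0, ψ = 1/3 ↦ 2/3  <
φ = 0, ψ = 2/3 ↦ 1/3  <
φ = 0, ψ = 1 ↦ 0  <
φ = 1/3, ψ = 0 ↦ 2/3  <
φ = 1/3, ψ = 1/3 ↦ 1/3  <
φ = 1/3, ψ = 2/3 ↦ 0  <
φ = 1/3, ψ = 1 ↦ 1/3  <
φ = 2/3, ψ = 0 ↦ 1/3  <
φ = 2/3, ψ = 1/3 ↦ 0  <
φ = 2/3, ψ = 2/3 ↦ 1/3  <
φ = 2/3, ψ = 1 ↦ 2/3  <
φ = 1, ψ = 0 ↦ 0  <
φ = 1, ψ = 1/3 ↦ 1/3  <
φ = 1, ψ = 2/3 ↦ 2/3  <
φ = 1, ψ = 1 ↦ 1  ≥
So 2 of the 16 assignments meet the threshold.

2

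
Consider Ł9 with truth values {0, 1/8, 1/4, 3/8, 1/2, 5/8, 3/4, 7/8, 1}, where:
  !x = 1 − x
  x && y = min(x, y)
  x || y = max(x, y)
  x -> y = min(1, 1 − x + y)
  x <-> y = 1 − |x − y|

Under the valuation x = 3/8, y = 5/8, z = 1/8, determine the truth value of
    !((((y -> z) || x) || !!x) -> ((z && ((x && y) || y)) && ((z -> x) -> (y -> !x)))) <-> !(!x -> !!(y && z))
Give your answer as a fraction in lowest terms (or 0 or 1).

7/8

y -> z = 5/8 -> 1/8 = 1/2
(y -> z) || x = 1/2 || 3/8 = 1/2
!x = !3/8 = 5/8
!!x = !5/8 = 3/8
((y -> z) || x) || !!x = 1/2 || 3/8 = 1/2
x && y = 3/8 && 5/8 = 3/8
(x && y) || y = 3/8 || 5/8 = 5/8
z && ((x && y) || y) = 1/8 && 5/8 = 1/8
z -> x = 1/8 -> 3/8 = 1
!x = !3/8 = 5/8
y -> !x = 5/8 -> 5/8 = 1
(z -> x) -> (y -> !x) = 1 -> 1 = 1
(z && ((x && y) || y)) && ((z -> x) -> (y -> !x)) = 1/8 && 1 = 1/8
(((y -> z) || x) || !!x) -> ((z && ((x && y) || y)) && ((z -> x) -> (y -> !x))) = 1/2 -> 1/8 = 5/8
!((((y -> z) || x) || !!x) -> ((z && ((x && y) || y)) && ((z -> x) -> (y -> !x)))) = !5/8 = 3/8
!x = !3/8 = 5/8
y && z = 5/8 && 1/8 = 1/8
!(y && z) = !1/8 = 7/8
!!(y && z) = !7/8 = 1/8
!x -> !!(y && z) = 5/8 -> 1/8 = 1/2
!(!x -> !!(y && z)) = !1/2 = 1/2
!((((y -> z) || x) || !!x) -> ((z && ((x && y) || y)) && ((z -> x) -> (y -> !x)))) <-> !(!x -> !!(y && z)) = 3/8 <-> 1/2 = 7/8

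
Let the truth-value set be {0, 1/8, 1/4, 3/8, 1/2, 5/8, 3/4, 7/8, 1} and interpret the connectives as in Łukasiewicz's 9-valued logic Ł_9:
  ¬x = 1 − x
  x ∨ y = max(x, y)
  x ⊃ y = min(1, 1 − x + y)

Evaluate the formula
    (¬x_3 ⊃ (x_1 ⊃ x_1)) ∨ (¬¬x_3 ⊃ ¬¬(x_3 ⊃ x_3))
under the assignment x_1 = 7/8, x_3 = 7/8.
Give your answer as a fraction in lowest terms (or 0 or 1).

1

¬x_3 = ¬7/8 = 1/8
x_1 ⊃ x_1 = 7/8 ⊃ 7/8 = 1
¬x_3 ⊃ (x_1 ⊃ x_1) = 1/8 ⊃ 1 = 1
¬x_3 = ¬7/8 = 1/8
¬¬x_3 = ¬1/8 = 7/8
x_3 ⊃ x_3 = 7/8 ⊃ 7/8 = 1
¬(x_3 ⊃ x_3) = ¬1 = 0
¬¬(x_3 ⊃ x_3) = ¬0 = 1
¬¬x_3 ⊃ ¬¬(x_3 ⊃ x_3) = 7/8 ⊃ 1 = 1
(¬x_3 ⊃ (x_1 ⊃ x_1)) ∨ (¬¬x_3 ⊃ ¬¬(x_3 ⊃ x_3)) = 1 ∨ 1 = 1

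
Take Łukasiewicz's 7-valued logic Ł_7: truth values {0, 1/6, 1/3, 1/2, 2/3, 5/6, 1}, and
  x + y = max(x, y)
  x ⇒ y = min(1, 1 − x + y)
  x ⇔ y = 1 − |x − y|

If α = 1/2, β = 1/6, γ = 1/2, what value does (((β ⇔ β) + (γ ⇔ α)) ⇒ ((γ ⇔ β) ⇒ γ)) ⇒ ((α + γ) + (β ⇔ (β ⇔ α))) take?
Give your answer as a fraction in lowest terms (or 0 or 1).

2/3

β ⇔ β = 1/6 ⇔ 1/6 = 1
γ ⇔ α = 1/2 ⇔ 1/2 = 1
(β ⇔ β) + (γ ⇔ α) = 1 + 1 = 1
γ ⇔ β = 1/2 ⇔ 1/6 = 2/3
(γ ⇔ β) ⇒ γ = 2/3 ⇒ 1/2 = 5/6
((β ⇔ β) + (γ ⇔ α)) ⇒ ((γ ⇔ β) ⇒ γ) = 1 ⇒ 5/6 = 5/6
α + γ = 1/2 + 1/2 = 1/2
β ⇔ α = 1/6 ⇔ 1/2 = 2/3
β ⇔ (β ⇔ α) = 1/6 ⇔ 2/3 = 1/2
(α + γ) + (β ⇔ (β ⇔ α)) = 1/2 + 1/2 = 1/2
(((β ⇔ β) + (γ ⇔ α)) ⇒ ((γ ⇔ β) ⇒ γ)) ⇒ ((α + γ) + (β ⇔ (β ⇔ α))) = 5/6 ⇒ 1/2 = 2/3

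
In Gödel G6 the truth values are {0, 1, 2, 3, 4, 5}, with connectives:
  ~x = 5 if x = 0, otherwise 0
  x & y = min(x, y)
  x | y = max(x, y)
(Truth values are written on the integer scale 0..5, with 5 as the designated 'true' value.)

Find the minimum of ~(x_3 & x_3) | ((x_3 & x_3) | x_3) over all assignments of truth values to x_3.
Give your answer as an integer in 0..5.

1

Take x_3 = 1:
x_3 & x_3 = 1 & 1 = 1
~(x_3 & x_3) = ~1 = 0
x_3 & x_3 = 1 & 1 = 1
(x_3 & x_3) | x_3 = 1 | 1 = 1
~(x_3 & x_3) | ((x_3 & x_3) | x_3) = 0 | 1 = 1
No assignment yields a value below 1, so this is the minimum.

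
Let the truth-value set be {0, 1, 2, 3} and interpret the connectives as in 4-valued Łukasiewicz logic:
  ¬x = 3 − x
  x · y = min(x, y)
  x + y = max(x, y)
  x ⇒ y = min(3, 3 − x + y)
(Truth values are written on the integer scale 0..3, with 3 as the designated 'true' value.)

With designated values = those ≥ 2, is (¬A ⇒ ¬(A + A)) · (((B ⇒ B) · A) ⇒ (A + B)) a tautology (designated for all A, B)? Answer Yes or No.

A = 0, B = 0 ↦ 3
A = 0, B = 1 ↦ 3
A = 0, B = 2 ↦ 3
A = 0, B = 3 ↦ 3
A = 1, B = 0 ↦ 3
A = 1, B = 1 ↦ 3
A = 1, B = 2 ↦ 3
A = 1, B = 3 ↦ 3
A = 2, B = 0 ↦ 3
A = 2, B = 1 ↦ 3
A = 2, B = 2 ↦ 3
A = 2, B = 3 ↦ 3
A = 3, B = 0 ↦ 3
A = 3, B = 1 ↦ 3
A = 3, B = 2 ↦ 3
A = 3, B = 3 ↦ 3
Every assignment gives a value ≥ 2.

Yes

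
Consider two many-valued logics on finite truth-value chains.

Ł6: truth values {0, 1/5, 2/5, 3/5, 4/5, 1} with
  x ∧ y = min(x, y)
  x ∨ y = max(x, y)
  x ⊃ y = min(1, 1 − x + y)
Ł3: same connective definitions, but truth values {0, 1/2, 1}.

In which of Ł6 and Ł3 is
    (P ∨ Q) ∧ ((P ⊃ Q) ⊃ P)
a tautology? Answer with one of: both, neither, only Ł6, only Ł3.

In Ł6: at P = 0, Q = 0 the value is 0 — not a tautology.
In Ł3: at P = 0, Q = 0 the value is 0 — not a tautology.

neither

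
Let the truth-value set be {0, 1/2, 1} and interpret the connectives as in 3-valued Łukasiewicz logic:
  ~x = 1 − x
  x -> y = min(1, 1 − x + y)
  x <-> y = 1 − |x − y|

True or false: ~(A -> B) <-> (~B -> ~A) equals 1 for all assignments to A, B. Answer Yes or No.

Counterexample: take A = 0, B = 0.
A -> B = 0 -> 0 = 1
~(A -> B) = ~1 = 0
~B = ~0 = 1
~A = ~0 = 1
~B -> ~A = 1 -> 1 = 1
~(A -> B) <-> (~B -> ~A) = 0 <-> 1 = 0
This gives 0 ≠ 1.

No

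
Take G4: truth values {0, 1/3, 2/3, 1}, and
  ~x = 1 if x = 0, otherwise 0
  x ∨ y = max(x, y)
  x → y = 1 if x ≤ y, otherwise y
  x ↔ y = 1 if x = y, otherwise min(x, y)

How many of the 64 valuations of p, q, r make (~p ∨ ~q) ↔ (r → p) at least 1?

value 1: 13 assignments (counts)
value 2/3: 1 assignment
value 1/3: 2 assignments
value 0: 48 assignments
So 13 of the 64 assignments meet the threshold.

13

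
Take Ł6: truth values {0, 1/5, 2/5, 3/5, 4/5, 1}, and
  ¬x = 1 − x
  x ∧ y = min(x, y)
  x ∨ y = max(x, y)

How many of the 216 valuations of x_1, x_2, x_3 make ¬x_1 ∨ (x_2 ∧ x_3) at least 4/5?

value 1: 41 assignments (counts)
value 4/5: 47 assignments (counts)
value 3/5: 47 assignments
value 2/5: 41 assignments
value 1/5: 29 assignments
value 0: 11 assignments
So 88 of the 216 assignments meet the threshold.

88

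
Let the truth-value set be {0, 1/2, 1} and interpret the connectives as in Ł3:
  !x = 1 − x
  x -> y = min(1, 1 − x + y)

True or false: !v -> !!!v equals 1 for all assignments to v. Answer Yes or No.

v = 0 ↦ 1
v = 1/2 ↦ 1
v = 1 ↦ 1
Every assignment gives a value ≥ 1.

Yes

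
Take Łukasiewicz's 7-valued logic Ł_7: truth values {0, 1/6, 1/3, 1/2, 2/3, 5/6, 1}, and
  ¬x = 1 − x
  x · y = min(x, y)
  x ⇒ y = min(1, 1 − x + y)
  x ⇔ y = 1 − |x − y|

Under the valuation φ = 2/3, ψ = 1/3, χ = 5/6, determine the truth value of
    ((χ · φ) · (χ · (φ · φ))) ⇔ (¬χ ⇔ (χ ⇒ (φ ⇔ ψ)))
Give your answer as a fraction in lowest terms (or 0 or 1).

χ · φ = 5/6 · 2/3 = 2/3
φ · φ = 2/3 · 2/3 = 2/3
χ · (φ · φ) = 5/6 · 2/3 = 2/3
(χ · φ) · (χ · (φ · φ)) = 2/3 · 2/3 = 2/3
¬χ = ¬5/6 = 1/6
φ ⇔ ψ = 2/3 ⇔ 1/3 = 2/3
χ ⇒ (φ ⇔ ψ) = 5/6 ⇒ 2/3 = 5/6
¬χ ⇔ (χ ⇒ (φ ⇔ ψ)) = 1/6 ⇔ 5/6 = 1/3
((χ · φ) · (χ · (φ · φ))) ⇔ (¬χ ⇔ (χ ⇒ (φ ⇔ ψ))) = 2/3 ⇔ 1/3 = 2/3

2/3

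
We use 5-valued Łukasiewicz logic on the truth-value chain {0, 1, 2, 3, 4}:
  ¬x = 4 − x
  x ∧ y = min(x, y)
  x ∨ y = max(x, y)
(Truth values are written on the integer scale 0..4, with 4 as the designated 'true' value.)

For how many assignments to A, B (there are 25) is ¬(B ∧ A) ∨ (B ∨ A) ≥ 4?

16

value 4: 16 assignments (counts)
value 3: 8 assignments
value 2: 1 assignment
So 16 of the 25 assignments meet the threshold.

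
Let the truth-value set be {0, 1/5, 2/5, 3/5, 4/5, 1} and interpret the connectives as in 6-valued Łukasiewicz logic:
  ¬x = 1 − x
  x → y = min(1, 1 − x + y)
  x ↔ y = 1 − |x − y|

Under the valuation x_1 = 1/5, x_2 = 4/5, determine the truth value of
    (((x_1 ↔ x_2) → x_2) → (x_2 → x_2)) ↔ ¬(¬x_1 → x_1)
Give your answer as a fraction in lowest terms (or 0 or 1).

3/5

x_1 ↔ x_2 = 1/5 ↔ 4/5 = 2/5
(x_1 ↔ x_2) → x_2 = 2/5 → 4/5 = 1
x_2 → x_2 = 4/5 → 4/5 = 1
((x_1 ↔ x_2) → x_2) → (x_2 → x_2) = 1 → 1 = 1
¬x_1 = ¬1/5 = 4/5
¬x_1 → x_1 = 4/5 → 1/5 = 2/5
¬(¬x_1 → x_1) = ¬2/5 = 3/5
(((x_1 ↔ x_2) → x_2) → (x_2 → x_2)) ↔ ¬(¬x_1 → x_1) = 1 ↔ 3/5 = 3/5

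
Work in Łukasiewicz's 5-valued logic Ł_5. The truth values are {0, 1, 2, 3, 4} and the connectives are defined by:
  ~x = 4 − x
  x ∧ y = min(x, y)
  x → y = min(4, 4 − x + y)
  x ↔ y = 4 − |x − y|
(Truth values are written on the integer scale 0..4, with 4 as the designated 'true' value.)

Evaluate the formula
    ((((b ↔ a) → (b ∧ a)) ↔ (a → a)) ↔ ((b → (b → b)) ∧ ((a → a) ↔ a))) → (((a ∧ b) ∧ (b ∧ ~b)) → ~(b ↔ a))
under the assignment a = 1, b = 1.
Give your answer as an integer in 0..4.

b ↔ a = 1 ↔ 1 = 4
b ∧ a = 1 ∧ 1 = 1
(b ↔ a) → (b ∧ a) = 4 → 1 = 1
a → a = 1 → 1 = 4
((b ↔ a) → (b ∧ a)) ↔ (a → a) = 1 ↔ 4 = 1
b → b = 1 → 1 = 4
b → (b → b) = 1 → 4 = 4
a → a = 1 → 1 = 4
(a → a) ↔ a = 4 ↔ 1 = 1
(b → (b → b)) ∧ ((a → a) ↔ a) = 4 ∧ 1 = 1
(((b ↔ a) → (b ∧ a)) ↔ (a → a)) ↔ ((b → (b → b)) ∧ ((a → a) ↔ a)) = 1 ↔ 1 = 4
a ∧ b = 1 ∧ 1 = 1
~b = ~1 = 3
b ∧ ~b = 1 ∧ 3 = 1
(a ∧ b) ∧ (b ∧ ~b) = 1 ∧ 1 = 1
b ↔ a = 1 ↔ 1 = 4
~(b ↔ a) = ~4 = 0
((a ∧ b) ∧ (b ∧ ~b)) → ~(b ↔ a) = 1 → 0 = 3
((((b ↔ a) → (b ∧ a)) ↔ (a → a)) ↔ ((b → (b → b)) ∧ ((a → a) ↔ a))) → (((a ∧ b) ∧ (b ∧ ~b)) → ~(b ↔ a)) = 4 → 3 = 3

3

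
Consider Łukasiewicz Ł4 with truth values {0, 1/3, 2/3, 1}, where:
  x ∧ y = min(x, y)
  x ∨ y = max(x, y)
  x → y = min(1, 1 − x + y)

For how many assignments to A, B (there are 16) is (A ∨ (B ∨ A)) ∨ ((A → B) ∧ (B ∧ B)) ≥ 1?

A = 0, B = 0 ↦ 0  <
A = 0, B = 1/3 ↦ 1/3  <
A = 0, B = 2/3 ↦ 2/3  <
A = 0, B = 1 ↦ 1  ≥
A = 1/3, B = 0 ↦ 1/3  <
A = 1/3, B = 1/3 ↦ 1/3  <
A = 1/3, B = 2/3 ↦ 2/3  <
A = 1/3, B = 1 ↦ 1  ≥
A = 2/3, B = 0 ↦ 2/3  <
A = 2/3, B = 1/3 ↦ 2/3  <
A = 2/3, B = 2/3 ↦ 2/3  <
A = 2/3, B = 1 ↦ 1  ≥
A = 1, B = 0 ↦ 1  ≥
A = 1, B = 1/3 ↦ 1  ≥
A = 1, B = 2/3 ↦ 1  ≥
A = 1, B = 1 ↦ 1  ≥
So 7 of the 16 assignments meet the threshold.

7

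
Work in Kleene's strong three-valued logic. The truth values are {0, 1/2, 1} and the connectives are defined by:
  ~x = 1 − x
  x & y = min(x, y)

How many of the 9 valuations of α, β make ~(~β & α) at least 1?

α = 0, β = 0 ↦ 1  ≥
α = 0, β = 1/2 ↦ 1  ≥
α = 0, β = 1 ↦ 1  ≥
α = 1/2, β = 0 ↦ 1/2  <
α = 1/2, β = 1/2 ↦ 1/2  <
α = 1/2, β = 1 ↦ 1  ≥
α = 1, β = 0 ↦ 0  <
α = 1, β = 1/2 ↦ 1/2  <
α = 1, β = 1 ↦ 1  ≥
So 5 of the 9 assignments meet the threshold.

5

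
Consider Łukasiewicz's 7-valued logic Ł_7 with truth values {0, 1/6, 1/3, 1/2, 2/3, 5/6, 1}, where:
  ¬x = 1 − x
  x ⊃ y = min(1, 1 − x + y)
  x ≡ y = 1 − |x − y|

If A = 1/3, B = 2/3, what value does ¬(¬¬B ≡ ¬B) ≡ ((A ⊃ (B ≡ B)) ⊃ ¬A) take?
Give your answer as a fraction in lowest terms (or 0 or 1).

¬B = ¬2/3 = 1/3
¬¬B = ¬1/3 = 2/3
¬B = ¬2/3 = 1/3
¬¬B ≡ ¬B = 2/3 ≡ 1/3 = 2/3
¬(¬¬B ≡ ¬B) = ¬2/3 = 1/3
B ≡ B = 2/3 ≡ 2/3 = 1
A ⊃ (B ≡ B) = 1/3 ⊃ 1 = 1
¬A = ¬1/3 = 2/3
(A ⊃ (B ≡ B)) ⊃ ¬A = 1 ⊃ 2/3 = 2/3
¬(¬¬B ≡ ¬B) ≡ ((A ⊃ (B ≡ B)) ⊃ ¬A) = 1/3 ≡ 2/3 = 2/3

2/3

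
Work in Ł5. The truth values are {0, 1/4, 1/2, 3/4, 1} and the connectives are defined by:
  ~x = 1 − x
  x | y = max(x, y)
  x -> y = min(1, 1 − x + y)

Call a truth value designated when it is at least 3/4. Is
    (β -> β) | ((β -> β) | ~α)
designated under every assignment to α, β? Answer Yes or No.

At α = 1/4, β = 0, for instance:
β -> β = 0 -> 0 = 1
β -> β = 0 -> 0 = 1
~α = ~1/4 = 3/4
(β -> β) | ~α = 1 | 3/4 = 1
(β -> β) | ((β -> β) | ~α) = 1 | 1 = 1
and checking the remaining 24 assignments likewise gives ≥ 3/4 in every case.

Yes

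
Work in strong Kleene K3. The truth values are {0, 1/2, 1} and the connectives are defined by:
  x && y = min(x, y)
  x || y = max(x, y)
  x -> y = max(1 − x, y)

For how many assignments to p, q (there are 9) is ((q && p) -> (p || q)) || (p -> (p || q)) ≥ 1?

8

p = 0, q = 0 ↦ 1  ≥
p = 0, q = 1/2 ↦ 1  ≥
p = 0, q = 1 ↦ 1  ≥
p = 1/2, q = 0 ↦ 1  ≥
p = 1/2, q = 1/2 ↦ 1/2  <
p = 1/2, q = 1 ↦ 1  ≥
p = 1, q = 0 ↦ 1  ≥
p = 1, q = 1/2 ↦ 1  ≥
p = 1, q = 1 ↦ 1  ≥
So 8 of the 9 assignments meet the threshold.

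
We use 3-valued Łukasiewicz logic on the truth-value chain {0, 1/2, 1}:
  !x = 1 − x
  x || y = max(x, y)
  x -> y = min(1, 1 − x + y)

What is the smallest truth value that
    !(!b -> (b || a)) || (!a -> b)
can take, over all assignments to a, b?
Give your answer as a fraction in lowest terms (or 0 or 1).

Take a = 0, b = 1/2:
!b = !1/2 = 1/2
b || a = 1/2 || 0 = 1/2
!b -> (b || a) = 1/2 -> 1/2 = 1
!(!b -> (b || a)) = !1 = 0
!a = !0 = 1
!a -> b = 1 -> 1/2 = 1/2
!(!b -> (b || a)) || (!a -> b) = 0 || 1/2 = 1/2
No assignment yields a value below 1/2, so this is the minimum.

1/2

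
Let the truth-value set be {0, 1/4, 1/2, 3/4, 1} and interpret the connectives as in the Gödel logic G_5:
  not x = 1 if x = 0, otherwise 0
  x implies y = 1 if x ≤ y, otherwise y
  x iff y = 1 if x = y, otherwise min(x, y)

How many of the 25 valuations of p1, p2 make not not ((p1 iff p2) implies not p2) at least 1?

value 1: 9 assignments (counts)
value 0: 16 assignments
So 9 of the 25 assignments meet the threshold.

9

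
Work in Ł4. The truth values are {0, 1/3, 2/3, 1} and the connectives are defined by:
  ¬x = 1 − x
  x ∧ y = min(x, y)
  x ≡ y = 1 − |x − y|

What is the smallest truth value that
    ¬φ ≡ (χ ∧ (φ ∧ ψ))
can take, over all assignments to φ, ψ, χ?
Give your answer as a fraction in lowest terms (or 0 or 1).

0

Take φ = 0, ψ = 0, χ = 0:
¬φ = ¬0 = 1
φ ∧ ψ = 0 ∧ 0 = 0
χ ∧ (φ ∧ ψ) = 0 ∧ 0 = 0
¬φ ≡ (χ ∧ (φ ∧ ψ)) = 1 ≡ 0 = 0
No assignment yields a value below 0, so this is the minimum.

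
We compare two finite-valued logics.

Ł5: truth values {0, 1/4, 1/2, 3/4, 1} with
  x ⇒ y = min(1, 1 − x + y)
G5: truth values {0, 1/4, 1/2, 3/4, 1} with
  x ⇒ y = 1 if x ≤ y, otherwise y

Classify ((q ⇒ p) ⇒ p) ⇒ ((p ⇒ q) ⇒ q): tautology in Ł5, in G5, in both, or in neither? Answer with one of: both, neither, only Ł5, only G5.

only Ł5

In Ł5: every assignment gives 1 — tautology.
In G5: at p = 0, q = 1/4 the value is 1/4 — not a tautology.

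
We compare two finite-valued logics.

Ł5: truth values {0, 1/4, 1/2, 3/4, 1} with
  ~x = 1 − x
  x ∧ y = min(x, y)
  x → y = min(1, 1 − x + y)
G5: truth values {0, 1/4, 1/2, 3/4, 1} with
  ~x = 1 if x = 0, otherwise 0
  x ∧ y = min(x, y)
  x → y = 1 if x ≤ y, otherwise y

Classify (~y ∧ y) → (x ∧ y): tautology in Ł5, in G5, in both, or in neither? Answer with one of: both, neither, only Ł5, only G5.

only G5

In Ł5: at x = 0, y = 1/4 the value is 3/4 — not a tautology.
In G5: every assignment gives 1 — tautology.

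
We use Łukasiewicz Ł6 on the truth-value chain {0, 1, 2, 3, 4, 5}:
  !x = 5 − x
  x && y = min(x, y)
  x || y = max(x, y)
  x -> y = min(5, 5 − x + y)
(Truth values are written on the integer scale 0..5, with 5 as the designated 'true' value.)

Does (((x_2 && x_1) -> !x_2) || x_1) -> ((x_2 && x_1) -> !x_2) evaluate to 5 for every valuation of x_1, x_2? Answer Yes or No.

No

Counterexample: take x_1 = 3, x_2 = 5.
x_2 && x_1 = 5 && 3 = 3
!x_2 = !5 = 0
(x_2 && x_1) -> !x_2 = 3 -> 0 = 2
((x_2 && x_1) -> !x_2) || x_1 = 2 || 3 = 3
(((x_2 && x_1) -> !x_2) || x_1) -> ((x_2 && x_1) -> !x_2) = 3 -> 2 = 4
This gives 4 ≠ 5.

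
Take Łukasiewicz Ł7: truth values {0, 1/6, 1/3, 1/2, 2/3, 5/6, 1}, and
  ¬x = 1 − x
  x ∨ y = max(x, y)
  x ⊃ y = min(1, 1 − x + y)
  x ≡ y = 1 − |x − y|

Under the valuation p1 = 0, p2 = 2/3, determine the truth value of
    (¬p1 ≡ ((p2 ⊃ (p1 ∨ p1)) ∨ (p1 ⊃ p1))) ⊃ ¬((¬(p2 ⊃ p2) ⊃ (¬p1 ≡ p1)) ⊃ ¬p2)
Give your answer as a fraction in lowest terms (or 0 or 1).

2/3

¬p1 = ¬0 = 1
p1 ∨ p1 = 0 ∨ 0 = 0
p2 ⊃ (p1 ∨ p1) = 2/3 ⊃ 0 = 1/3
p1 ⊃ p1 = 0 ⊃ 0 = 1
(p2 ⊃ (p1 ∨ p1)) ∨ (p1 ⊃ p1) = 1/3 ∨ 1 = 1
¬p1 ≡ ((p2 ⊃ (p1 ∨ p1)) ∨ (p1 ⊃ p1)) = 1 ≡ 1 = 1
p2 ⊃ p2 = 2/3 ⊃ 2/3 = 1
¬(p2 ⊃ p2) = ¬1 = 0
¬p1 = ¬0 = 1
¬p1 ≡ p1 = 1 ≡ 0 = 0
¬(p2 ⊃ p2) ⊃ (¬p1 ≡ p1) = 0 ⊃ 0 = 1
¬p2 = ¬2/3 = 1/3
(¬(p2 ⊃ p2) ⊃ (¬p1 ≡ p1)) ⊃ ¬p2 = 1 ⊃ 1/3 = 1/3
¬((¬(p2 ⊃ p2) ⊃ (¬p1 ≡ p1)) ⊃ ¬p2) = ¬1/3 = 2/3
(¬p1 ≡ ((p2 ⊃ (p1 ∨ p1)) ∨ (p1 ⊃ p1))) ⊃ ¬((¬(p2 ⊃ p2) ⊃ (¬p1 ≡ p1)) ⊃ ¬p2) = 1 ⊃ 2/3 = 2/3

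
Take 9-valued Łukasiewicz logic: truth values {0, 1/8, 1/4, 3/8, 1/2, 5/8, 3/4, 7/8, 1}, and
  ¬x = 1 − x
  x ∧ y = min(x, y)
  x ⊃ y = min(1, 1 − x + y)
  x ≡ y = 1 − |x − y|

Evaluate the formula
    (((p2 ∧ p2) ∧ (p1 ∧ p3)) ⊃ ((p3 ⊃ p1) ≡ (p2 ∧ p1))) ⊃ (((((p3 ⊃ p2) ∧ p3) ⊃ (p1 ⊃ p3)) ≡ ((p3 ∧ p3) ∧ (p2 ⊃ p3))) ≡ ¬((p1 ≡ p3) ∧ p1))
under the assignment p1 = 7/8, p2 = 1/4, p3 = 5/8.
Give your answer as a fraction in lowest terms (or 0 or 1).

5/8

p2 ∧ p2 = 1/4 ∧ 1/4 = 1/4
p1 ∧ p3 = 7/8 ∧ 5/8 = 5/8
(p2 ∧ p2) ∧ (p1 ∧ p3) = 1/4 ∧ 5/8 = 1/4
p3 ⊃ p1 = 5/8 ⊃ 7/8 = 1
p2 ∧ p1 = 1/4 ∧ 7/8 = 1/4
(p3 ⊃ p1) ≡ (p2 ∧ p1) = 1 ≡ 1/4 = 1/4
((p2 ∧ p2) ∧ (p1 ∧ p3)) ⊃ ((p3 ⊃ p1) ≡ (p2 ∧ p1)) = 1/4 ⊃ 1/4 = 1
p3 ⊃ p2 = 5/8 ⊃ 1/4 = 5/8
(p3 ⊃ p2) ∧ p3 = 5/8 ∧ 5/8 = 5/8
p1 ⊃ p3 = 7/8 ⊃ 5/8 = 3/4
((p3 ⊃ p2) ∧ p3) ⊃ (p1 ⊃ p3) = 5/8 ⊃ 3/4 = 1
p3 ∧ p3 = 5/8 ∧ 5/8 = 5/8
p2 ⊃ p3 = 1/4 ⊃ 5/8 = 1
(p3 ∧ p3) ∧ (p2 ⊃ p3) = 5/8 ∧ 1 = 5/8
(((p3 ⊃ p2) ∧ p3) ⊃ (p1 ⊃ p3)) ≡ ((p3 ∧ p3) ∧ (p2 ⊃ p3)) = 1 ≡ 5/8 = 5/8
p1 ≡ p3 = 7/8 ≡ 5/8 = 3/4
(p1 ≡ p3) ∧ p1 = 3/4 ∧ 7/8 = 3/4
¬((p1 ≡ p3) ∧ p1) = ¬3/4 = 1/4
((((p3 ⊃ p2) ∧ p3) ⊃ (p1 ⊃ p3)) ≡ ((p3 ∧ p3) ∧ (p2 ⊃ p3))) ≡ ¬((p1 ≡ p3) ∧ p1) = 5/8 ≡ 1/4 = 5/8
(((p2 ∧ p2) ∧ (p1 ∧ p3)) ⊃ ((p3 ⊃ p1) ≡ (p2 ∧ p1))) ⊃ (((((p3 ⊃ p2) ∧ p3) ⊃ (p1 ⊃ p3)) ≡ ((p3 ∧ p3) ∧ (p2 ⊃ p3))) ≡ ¬((p1 ≡ p3) ∧ p1)) = 1 ⊃ 5/8 = 5/8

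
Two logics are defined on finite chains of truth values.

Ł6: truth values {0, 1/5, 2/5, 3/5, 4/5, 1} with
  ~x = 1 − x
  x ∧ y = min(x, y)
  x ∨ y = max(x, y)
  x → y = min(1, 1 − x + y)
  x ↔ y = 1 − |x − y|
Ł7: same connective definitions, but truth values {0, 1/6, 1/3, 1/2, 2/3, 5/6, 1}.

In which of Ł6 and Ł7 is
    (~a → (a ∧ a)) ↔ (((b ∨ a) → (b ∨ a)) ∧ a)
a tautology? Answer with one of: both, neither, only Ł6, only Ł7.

neither

In Ł6: at a = 1/5, b = 0 the value is 4/5 — not a tautology.
In Ł7: at a = 1/6, b = 0 the value is 5/6 — not a tautology.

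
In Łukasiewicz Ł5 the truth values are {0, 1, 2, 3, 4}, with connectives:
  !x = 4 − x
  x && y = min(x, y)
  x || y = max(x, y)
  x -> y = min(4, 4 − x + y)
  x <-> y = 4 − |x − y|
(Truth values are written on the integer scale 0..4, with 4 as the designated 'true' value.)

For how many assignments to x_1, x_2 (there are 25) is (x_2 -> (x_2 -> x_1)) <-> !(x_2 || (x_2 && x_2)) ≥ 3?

value 4: 6 assignments (counts)
value 3: 7 assignments (counts)
value 2: 7 assignments
value 1: 4 assignments
value 0: 1 assignment
So 13 of the 25 assignments meet the threshold.

13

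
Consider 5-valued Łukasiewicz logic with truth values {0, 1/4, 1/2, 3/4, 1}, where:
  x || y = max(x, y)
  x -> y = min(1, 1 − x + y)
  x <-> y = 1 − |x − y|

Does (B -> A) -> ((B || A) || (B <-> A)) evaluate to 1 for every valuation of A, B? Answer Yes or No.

Counterexample: take A = 1/4, B = 0.
B -> A = 0 -> 1/4 = 1
B || A = 0 || 1/4 = 1/4
B <-> A = 0 <-> 1/4 = 3/4
(B || A) || (B <-> A) = 1/4 || 3/4 = 3/4
(B -> A) -> ((B || A) || (B <-> A)) = 1 -> 3/4 = 3/4
This gives 3/4 ≠ 1.

No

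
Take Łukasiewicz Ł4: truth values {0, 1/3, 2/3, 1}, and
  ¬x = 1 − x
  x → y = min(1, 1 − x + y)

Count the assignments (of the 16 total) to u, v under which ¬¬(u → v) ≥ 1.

10

u = 0, v = 0 ↦ 1  ≥
u = 0, v = 1/3 ↦ 1  ≥
u = 0, v = 2/3 ↦ 1  ≥
u = 0, v = 1 ↦ 1  ≥
u = 1/3, v = 0 ↦ 2/3  <
u = 1/3, v = 1/3 ↦ 1  ≥
u = 1/3, v = 2/3 ↦ 1  ≥
u = 1/3, v = 1 ↦ 1  ≥
u = 2/3, v = 0 ↦ 1/3  <
u = 2/3, v = 1/3 ↦ 2/3  <
u = 2/3, v = 2/3 ↦ 1  ≥
u = 2/3, v = 1 ↦ 1  ≥
u = 1, v = 0 ↦ 0  <
u = 1, v = 1/3 ↦ 1/3  <
u = 1, v = 2/3 ↦ 2/3  <
u = 1, v = 1 ↦ 1  ≥
So 10 of the 16 assignments meet the threshold.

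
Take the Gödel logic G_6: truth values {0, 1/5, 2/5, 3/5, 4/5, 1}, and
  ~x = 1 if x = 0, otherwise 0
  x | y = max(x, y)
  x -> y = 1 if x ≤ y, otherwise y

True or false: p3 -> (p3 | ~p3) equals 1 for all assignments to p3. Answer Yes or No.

Yes

p3 = 0 ↦ 1
p3 = 1/5 ↦ 1
p3 = 2/5 ↦ 1
p3 = 3/5 ↦ 1
p3 = 4/5 ↦ 1
p3 = 1 ↦ 1
Every assignment gives a value ≥ 1.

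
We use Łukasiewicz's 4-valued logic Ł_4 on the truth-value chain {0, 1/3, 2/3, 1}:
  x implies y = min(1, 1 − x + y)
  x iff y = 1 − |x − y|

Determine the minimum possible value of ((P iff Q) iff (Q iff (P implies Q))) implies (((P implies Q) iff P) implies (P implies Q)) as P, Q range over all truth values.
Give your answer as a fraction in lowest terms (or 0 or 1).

2/3

Take P = 2/3, Q = 1/3:
P iff Q = 2/3 iff 1/3 = 2/3
P implies Q = 2/3 implies 1/3 = 2/3
Q iff (P implies Q) = 1/3 iff 2/3 = 2/3
(P iff Q) iff (Q iff (P implies Q)) = 2/3 iff 2/3 = 1
P implies Q = 2/3 implies 1/3 = 2/3
(P implies Q) iff P = 2/3 iff 2/3 = 1
P implies Q = 2/3 implies 1/3 = 2/3
((P implies Q) iff P) implies (P implies Q) = 1 implies 2/3 = 2/3
((P iff Q) iff (Q iff (P implies Q))) implies (((P implies Q) iff P) implies (P implies Q)) = 1 implies 2/3 = 2/3
No assignment yields a value below 2/3, so this is the minimum.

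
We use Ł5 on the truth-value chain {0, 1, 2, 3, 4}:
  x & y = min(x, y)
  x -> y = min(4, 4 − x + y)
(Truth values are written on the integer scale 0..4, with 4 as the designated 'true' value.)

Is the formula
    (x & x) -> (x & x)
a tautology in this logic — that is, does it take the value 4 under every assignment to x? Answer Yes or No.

x = 0 ↦ 4
x = 1 ↦ 4
x = 2 ↦ 4
x = 3 ↦ 4
x = 4 ↦ 4
Every assignment gives a value ≥ 4.

Yes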